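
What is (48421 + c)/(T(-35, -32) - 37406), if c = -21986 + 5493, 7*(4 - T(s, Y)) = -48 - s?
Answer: -223496/261801 ≈ -0.85369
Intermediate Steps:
T(s, Y) = 76/7 + s/7 (T(s, Y) = 4 - (-48 - s)/7 = 4 + (48/7 + s/7) = 76/7 + s/7)
c = -16493
(48421 + c)/(T(-35, -32) - 37406) = (48421 - 16493)/((76/7 + (1/7)*(-35)) - 37406) = 31928/((76/7 - 5) - 37406) = 31928/(41/7 - 37406) = 31928/(-261801/7) = 31928*(-7/261801) = -223496/261801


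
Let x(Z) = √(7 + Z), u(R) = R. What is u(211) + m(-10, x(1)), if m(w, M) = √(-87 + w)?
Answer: 211 + I*√97 ≈ 211.0 + 9.8489*I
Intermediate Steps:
u(211) + m(-10, x(1)) = 211 + √(-87 - 10) = 211 + √(-97) = 211 + I*√97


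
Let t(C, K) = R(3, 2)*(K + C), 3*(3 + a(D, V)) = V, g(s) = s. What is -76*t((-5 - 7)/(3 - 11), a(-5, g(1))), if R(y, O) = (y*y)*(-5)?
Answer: -3990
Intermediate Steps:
R(y, O) = -5*y² (R(y, O) = y²*(-5) = -5*y²)
a(D, V) = -3 + V/3
t(C, K) = -45*C - 45*K (t(C, K) = (-5*3²)*(K + C) = (-5*9)*(C + K) = -45*(C + K) = -45*C - 45*K)
-76*t((-5 - 7)/(3 - 11), a(-5, g(1))) = -76*(-45*(-5 - 7)/(3 - 11) - 45*(-3 + (⅓)*1)) = -76*(-(-540)/(-8) - 45*(-3 + ⅓)) = -76*(-(-540)*(-1)/8 - 45*(-8/3)) = -76*(-45*3/2 + 120) = -76*(-135/2 + 120) = -76*105/2 = -3990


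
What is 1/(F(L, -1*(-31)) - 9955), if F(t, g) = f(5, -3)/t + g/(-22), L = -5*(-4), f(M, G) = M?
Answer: -44/438071 ≈ -0.00010044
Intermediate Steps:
L = 20
F(t, g) = 5/t - g/22 (F(t, g) = 5/t + g/(-22) = 5/t + g*(-1/22) = 5/t - g/22)
1/(F(L, -1*(-31)) - 9955) = 1/((5/20 - (-1)*(-31)/22) - 9955) = 1/((5*(1/20) - 1/22*31) - 9955) = 1/((¼ - 31/22) - 9955) = 1/(-51/44 - 9955) = 1/(-438071/44) = -44/438071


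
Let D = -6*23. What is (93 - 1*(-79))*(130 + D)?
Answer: -1376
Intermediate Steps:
D = -138
(93 - 1*(-79))*(130 + D) = (93 - 1*(-79))*(130 - 138) = (93 + 79)*(-8) = 172*(-8) = -1376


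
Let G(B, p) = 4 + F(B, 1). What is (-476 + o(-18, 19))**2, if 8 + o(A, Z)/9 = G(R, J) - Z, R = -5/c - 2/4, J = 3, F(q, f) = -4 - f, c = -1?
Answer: 529984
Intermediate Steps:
R = 9/2 (R = -5/(-1) - 2/4 = -5*(-1) - 2*1/4 = 5 - 1/2 = 9/2 ≈ 4.5000)
G(B, p) = -1 (G(B, p) = 4 + (-4 - 1*1) = 4 + (-4 - 1) = 4 - 5 = -1)
o(A, Z) = -81 - 9*Z (o(A, Z) = -72 + 9*(-1 - Z) = -72 + (-9 - 9*Z) = -81 - 9*Z)
(-476 + o(-18, 19))**2 = (-476 + (-81 - 9*19))**2 = (-476 + (-81 - 171))**2 = (-476 - 252)**2 = (-728)**2 = 529984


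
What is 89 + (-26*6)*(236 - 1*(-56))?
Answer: -45463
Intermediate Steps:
89 + (-26*6)*(236 - 1*(-56)) = 89 - 156*(236 + 56) = 89 - 156*292 = 89 - 45552 = -45463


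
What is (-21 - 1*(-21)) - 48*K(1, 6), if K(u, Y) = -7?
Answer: 336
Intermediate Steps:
(-21 - 1*(-21)) - 48*K(1, 6) = (-21 - 1*(-21)) - 48*(-7) = (-21 + 21) + 336 = 0 + 336 = 336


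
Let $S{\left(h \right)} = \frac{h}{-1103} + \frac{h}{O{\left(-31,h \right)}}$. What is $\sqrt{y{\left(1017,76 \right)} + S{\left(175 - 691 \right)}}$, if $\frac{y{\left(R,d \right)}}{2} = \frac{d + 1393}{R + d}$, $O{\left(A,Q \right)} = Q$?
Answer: $\frac{\sqrt{6040168999799}}{1205579} \approx 2.0386$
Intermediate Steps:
$S{\left(h \right)} = 1 - \frac{h}{1103}$ ($S{\left(h \right)} = \frac{h}{-1103} + \frac{h}{h} = h \left(- \frac{1}{1103}\right) + 1 = - \frac{h}{1103} + 1 = 1 - \frac{h}{1103}$)
$y{\left(R,d \right)} = \frac{2 \left(1393 + d\right)}{R + d}$ ($y{\left(R,d \right)} = 2 \frac{d + 1393}{R + d} = 2 \frac{1393 + d}{R + d} = \frac{2 \left(1393 + d\right)}{R + d}$)
$\sqrt{y{\left(1017,76 \right)} + S{\left(175 - 691 \right)}} = \sqrt{\frac{2 \left(1393 + 76\right)}{1017 + 76} + \left(1 - \frac{175 - 691}{1103}\right)} = \sqrt{2 \cdot \frac{1}{1093} \cdot 1469 + \left(1 - \frac{175 - 691}{1103}\right)} = \sqrt{2 \cdot \frac{1}{1093} \cdot 1469 + \left(1 - - \frac{516}{1103}\right)} = \sqrt{\frac{2938}{1093} + \left(1 + \frac{516}{1103}\right)} = \sqrt{\frac{2938}{1093} + \frac{1619}{1103}} = \sqrt{\frac{5010181}{1205579}} = \frac{\sqrt{6040168999799}}{1205579}$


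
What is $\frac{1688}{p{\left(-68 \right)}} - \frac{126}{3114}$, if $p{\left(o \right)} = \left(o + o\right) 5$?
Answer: $- \frac{37098}{14705} \approx -2.5228$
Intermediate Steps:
$p{\left(o \right)} = 10 o$ ($p{\left(o \right)} = 2 o 5 = 10 o$)
$\frac{1688}{p{\left(-68 \right)}} - \frac{126}{3114} = \frac{1688}{10 \left(-68\right)} - \frac{126}{3114} = \frac{1688}{-680} - \frac{7}{173} = 1688 \left(- \frac{1}{680}\right) - \frac{7}{173} = - \frac{211}{85} - \frac{7}{173} = - \frac{37098}{14705}$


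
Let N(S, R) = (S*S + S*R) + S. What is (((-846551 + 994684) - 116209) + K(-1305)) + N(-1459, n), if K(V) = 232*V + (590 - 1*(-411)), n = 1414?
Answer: -205639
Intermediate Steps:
K(V) = 1001 + 232*V (K(V) = 232*V + (590 + 411) = 232*V + 1001 = 1001 + 232*V)
N(S, R) = S + S² + R*S (N(S, R) = (S² + R*S) + S = S + S² + R*S)
(((-846551 + 994684) - 116209) + K(-1305)) + N(-1459, n) = (((-846551 + 994684) - 116209) + (1001 + 232*(-1305))) - 1459*(1 + 1414 - 1459) = ((148133 - 116209) + (1001 - 302760)) - 1459*(-44) = (31924 - 301759) + 64196 = -269835 + 64196 = -205639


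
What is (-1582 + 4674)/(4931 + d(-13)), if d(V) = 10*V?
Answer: 3092/4801 ≈ 0.64403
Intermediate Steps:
(-1582 + 4674)/(4931 + d(-13)) = (-1582 + 4674)/(4931 + 10*(-13)) = 3092/(4931 - 130) = 3092/4801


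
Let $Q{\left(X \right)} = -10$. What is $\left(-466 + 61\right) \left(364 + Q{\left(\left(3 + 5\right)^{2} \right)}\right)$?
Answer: $-143370$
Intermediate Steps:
$\left(-466 + 61\right) \left(364 + Q{\left(\left(3 + 5\right)^{2} \right)}\right) = \left(-466 + 61\right) \left(364 - 10\right) = \left(-405\right) 354 = -143370$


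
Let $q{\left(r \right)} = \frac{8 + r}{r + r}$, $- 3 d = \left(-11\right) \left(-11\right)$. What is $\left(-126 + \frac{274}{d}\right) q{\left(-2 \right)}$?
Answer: $\frac{24102}{121} \approx 199.19$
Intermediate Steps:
$d = - \frac{121}{3}$ ($d = - \frac{\left(-11\right) \left(-11\right)}{3} = \left(- \frac{1}{3}\right) 121 = - \frac{121}{3} \approx -40.333$)
$q{\left(r \right)} = \frac{8 + r}{2 r}$
$\left(-126 + \frac{274}{d}\right) q{\left(-2 \right)} = \left(-126 + \frac{274}{- \frac{121}{3}}\right) \frac{8 - 2}{2 \left(-2\right)} = \left(-126 + 274 \left(- \frac{3}{121}\right)\right) \frac{1}{2} \left(- \frac{1}{2}\right) 6 = \left(-126 - \frac{822}{121}\right) \left(- \frac{3}{2}\right) = \left(- \frac{16068}{121}\right) \left(- \frac{3}{2}\right) = \frac{24102}{121}$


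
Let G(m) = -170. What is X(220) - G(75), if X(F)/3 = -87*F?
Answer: -57250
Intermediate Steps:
X(F) = -261*F (X(F) = 3*(-87*F) = -261*F)
X(220) - G(75) = -261*220 - 1*(-170) = -57420 + 170 = -57250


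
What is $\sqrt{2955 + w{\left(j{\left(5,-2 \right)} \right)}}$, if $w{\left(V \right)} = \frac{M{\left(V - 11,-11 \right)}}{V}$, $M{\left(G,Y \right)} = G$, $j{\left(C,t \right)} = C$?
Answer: $\frac{3 \sqrt{8205}}{5} \approx 54.349$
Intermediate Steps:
$w{\left(V \right)} = \frac{-11 + V}{V}$ ($w{\left(V \right)} = \frac{V - 11}{V} = \frac{-11 + V}{V}$)
$\sqrt{2955 + w{\left(j{\left(5,-2 \right)} \right)}} = \sqrt{2955 + \frac{-11 + 5}{5}} = \sqrt{2955 + \frac{1}{5} \left(-6\right)} = \sqrt{2955 - \frac{6}{5}} = \sqrt{\frac{14769}{5}} = \frac{3 \sqrt{8205}}{5}$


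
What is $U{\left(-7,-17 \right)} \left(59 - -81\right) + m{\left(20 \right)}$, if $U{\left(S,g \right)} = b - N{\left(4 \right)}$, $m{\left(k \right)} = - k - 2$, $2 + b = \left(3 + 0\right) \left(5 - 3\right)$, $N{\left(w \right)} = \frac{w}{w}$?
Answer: $398$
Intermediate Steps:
$N{\left(w \right)} = 1$
$b = 4$ ($b = -2 + \left(3 + 0\right) \left(5 - 3\right) = -2 + 3 \cdot 2 = -2 + 6 = 4$)
$m{\left(k \right)} = -2 - k$
$U{\left(S,g \right)} = 3$ ($U{\left(S,g \right)} = 4 - 1 = 3$)
$U{\left(-7,-17 \right)} \left(59 - -81\right) + m{\left(20 \right)} = 3 \left(59 - -81\right) - 22 = 3 \left(59 + 81\right) - 22 = 3 \cdot 140 - 22 = 420 - 22 = 398$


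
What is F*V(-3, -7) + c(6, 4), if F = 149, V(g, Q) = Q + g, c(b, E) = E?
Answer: -1486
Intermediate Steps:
F*V(-3, -7) + c(6, 4) = 149*(-7 - 3) + 4 = 149*(-10) + 4 = -1490 + 4 = -1486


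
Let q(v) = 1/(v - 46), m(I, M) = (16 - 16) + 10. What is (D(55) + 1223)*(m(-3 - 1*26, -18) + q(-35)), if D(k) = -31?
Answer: 964328/81 ≈ 11905.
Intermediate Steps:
m(I, M) = 10 (m(I, M) = 0 + 10 = 10)
q(v) = 1/(-46 + v)
(D(55) + 1223)*(m(-3 - 1*26, -18) + q(-35)) = (-31 + 1223)*(10 + 1/(-46 - 35)) = 1192*(10 + 1/(-81)) = 1192*(10 - 1/81) = 1192*(809/81) = 964328/81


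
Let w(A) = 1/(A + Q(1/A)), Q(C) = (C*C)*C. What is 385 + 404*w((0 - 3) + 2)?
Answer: 183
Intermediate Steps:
Q(C) = C³ (Q(C) = C²*C = C³)
w(A) = 1/(A + A⁻³) (w(A) = 1/(A + (1/A)³) = 1/(A + A⁻³))
385 + 404*w((0 - 3) + 2) = 385 + 404*(((0 - 3) + 2)³/(1 + ((0 - 3) + 2)⁴)) = 385 + 404*((-3 + 2)³/(1 + (-3 + 2)⁴)) = 385 + 404*((-1)³/(1 + (-1)⁴)) = 385 + 404*(-1/(1 + 1)) = 385 + 404*(-1/2) = 385 + 404*(-1*½) = 385 + 404*(-½) = 385 - 202 = 183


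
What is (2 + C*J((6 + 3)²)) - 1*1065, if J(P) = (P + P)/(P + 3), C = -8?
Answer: -7549/7 ≈ -1078.4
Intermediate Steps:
J(P) = 2*P/(3 + P) (J(P) = (2*P)/(3 + P) = 2*P/(3 + P))
(2 + C*J((6 + 3)²)) - 1*1065 = (2 - 16*(6 + 3)²/(3 + (6 + 3)²)) - 1*1065 = (2 - 16*9²/(3 + 9²)) - 1065 = (2 - 16*81/(3 + 81)) - 1065 = (2 - 16*81/84) - 1065 = (2 - 8*27/14) - 1065 = (2 - 108/7) - 1065 = -94/7 - 1065 = -7549/7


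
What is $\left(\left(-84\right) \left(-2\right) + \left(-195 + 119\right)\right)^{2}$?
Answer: $8464$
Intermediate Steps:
$\left(\left(-84\right) \left(-2\right) + \left(-195 + 119\right)\right)^{2} = \left(168 - 76\right)^{2} = 92^{2} = 8464$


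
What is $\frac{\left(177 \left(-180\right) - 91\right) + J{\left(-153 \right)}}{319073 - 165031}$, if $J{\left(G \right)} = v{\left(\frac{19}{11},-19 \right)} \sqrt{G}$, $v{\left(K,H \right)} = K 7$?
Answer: $- \frac{31951}{154042} + \frac{57 i \sqrt{17}}{242066} \approx -0.20742 + 0.00097088 i$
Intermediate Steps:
$v{\left(K,H \right)} = 7 K$
$J{\left(G \right)} = \frac{133 \sqrt{G}}{11}$ ($J{\left(G \right)} = 7 \cdot \frac{19}{11} \sqrt{G} = \frac{133 \sqrt{G}}{11}$)
$\frac{\left(177 \left(-180\right) - 91\right) + J{\left(-153 \right)}}{319073 - 165031} = \frac{\left(177 \left(-180\right) - 91\right) + \frac{133 \sqrt{-153}}{11}}{319073 - 165031} = \frac{\left(-31860 - 91\right) + \frac{133 \cdot 3 i \sqrt{17}}{11}}{154042} = \left(-31951 + \frac{399 i \sqrt{17}}{11}\right) \frac{1}{154042} = - \frac{31951}{154042} + \frac{57 i \sqrt{17}}{242066}$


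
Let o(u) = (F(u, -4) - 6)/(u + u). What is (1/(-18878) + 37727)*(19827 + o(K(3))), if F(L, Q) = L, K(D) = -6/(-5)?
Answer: 14119569296625/18878 ≈ 7.4794e+8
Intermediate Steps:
K(D) = 6/5 (K(D) = -6*(-⅕) = 6/5)
o(u) = (-6 + u)/(2*u) (o(u) = (u - 6)/(u + u) = (-6 + u)/((2*u)) = (1/(2*u))*(-6 + u) = (-6 + u)/(2*u))
(1/(-18878) + 37727)*(19827 + o(K(3))) = (1/(-18878) + 37727)*(19827 + (-6 + 6/5)/(2*(6/5))) = (-1/18878 + 37727)*(19827 + (½)*(⅚)*(-24/5)) = 712210305*(19827 - 2)/18878 = (712210305/18878)*19825 = 14119569296625/18878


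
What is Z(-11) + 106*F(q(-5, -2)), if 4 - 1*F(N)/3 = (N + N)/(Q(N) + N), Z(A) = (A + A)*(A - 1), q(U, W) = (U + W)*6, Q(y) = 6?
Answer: 794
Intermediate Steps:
q(U, W) = 6*U + 6*W
Z(A) = 2*A*(-1 + A) (Z(A) = (2*A)*(-1 + A) = 2*A*(-1 + A))
F(N) = 12 - 6*N/(6 + N) (F(N) = 12 - 3*(N + N)/(6 + N) = 12 - 3*2*N/(6 + N) = 12 - 6*N/(6 + N))
Z(-11) + 106*F(q(-5, -2)) = 2*(-11)*(-1 - 11) + 106*(6*(12 + (6*(-5) + 6*(-2)))/(6 + (6*(-5) + 6*(-2)))) = 2*(-11)*(-12) + 106*(6*(12 + (-30 - 12))/(6 + (-30 - 12))) = 264 + 106*(6*(12 - 42)/(6 - 42)) = 264 + 106*(6*(-30)/(-36)) = 264 + 106*(6*(-1/36)*(-30)) = 264 + 106*5 = 264 + 530 = 794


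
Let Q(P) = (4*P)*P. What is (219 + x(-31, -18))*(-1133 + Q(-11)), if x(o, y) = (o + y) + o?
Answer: -90211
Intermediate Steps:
x(o, y) = y + 2*o
Q(P) = 4*P²
(219 + x(-31, -18))*(-1133 + Q(-11)) = (219 + (-18 + 2*(-31)))*(-1133 + 4*(-11)²) = (219 + (-18 - 62))*(-1133 + 4*121) = (219 - 80)*(-1133 + 484) = 139*(-649) = -90211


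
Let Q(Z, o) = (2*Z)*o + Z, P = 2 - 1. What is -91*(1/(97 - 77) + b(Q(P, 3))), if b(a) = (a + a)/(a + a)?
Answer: -1911/20 ≈ -95.550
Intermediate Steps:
P = 1
Q(Z, o) = Z + 2*Z*o (Q(Z, o) = 2*Z*o + Z = Z + 2*Z*o)
b(a) = 1 (b(a) = (2*a)/((2*a)) = (2*a)*(1/(2*a)) = 1)
-91*(1/(97 - 77) + b(Q(P, 3))) = -91*(1/(97 - 77) + 1) = -91*(1/20 + 1) = -91*21/20 = -1911/20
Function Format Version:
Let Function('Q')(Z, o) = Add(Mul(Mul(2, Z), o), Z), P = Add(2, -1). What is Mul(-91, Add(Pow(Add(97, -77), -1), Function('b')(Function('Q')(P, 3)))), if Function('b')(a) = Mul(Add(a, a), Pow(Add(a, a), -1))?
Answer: Rational(-1911, 20) ≈ -95.550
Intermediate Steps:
P = 1
Function('Q')(Z, o) = Add(Z, Mul(2, Z, o)) (Function('Q')(Z, o) = Add(Mul(2, Z, o), Z) = Add(Z, Mul(2, Z, o)))
Function('b')(a) = 1 (Function('b')(a) = Mul(Mul(2, a), Pow(Mul(2, a), -1)) = Mul(Mul(2, a), Mul(Rational(1, 2), Pow(a, -1))) = 1)
Mul(-91, Add(Pow(Add(97, -77), -1), Function('b')(Function('Q')(P, 3)))) = Mul(-91, Add(Pow(Add(97, -77), -1), 1)) = Mul(-91, Add(Pow(20, -1), 1)) = Mul(-91, Add(Rational(1, 20), 1)) = Mul(-91, Rational(21, 20)) = Rational(-1911, 20)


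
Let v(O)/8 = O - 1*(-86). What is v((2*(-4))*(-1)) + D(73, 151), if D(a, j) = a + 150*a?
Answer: 11775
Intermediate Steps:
D(a, j) = 151*a
v(O) = 688 + 8*O (v(O) = 8*(O - 1*(-86)) = 8*(O + 86) = 8*(86 + O) = 688 + 8*O)
v((2*(-4))*(-1)) + D(73, 151) = (688 + 8*((2*(-4))*(-1))) + 151*73 = (688 + 8*(-8*(-1))) + 11023 = (688 + 8*8) + 11023 = (688 + 64) + 11023 = 752 + 11023 = 11775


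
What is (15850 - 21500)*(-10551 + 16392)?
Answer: -33001650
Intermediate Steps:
(15850 - 21500)*(-10551 + 16392) = -5650*5841 = -33001650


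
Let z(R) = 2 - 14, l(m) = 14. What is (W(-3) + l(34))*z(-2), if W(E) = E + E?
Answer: -96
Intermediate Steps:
z(R) = -12
W(E) = 2*E
(W(-3) + l(34))*z(-2) = (2*(-3) + 14)*(-12) = (-6 + 14)*(-12) = 8*(-12) = -96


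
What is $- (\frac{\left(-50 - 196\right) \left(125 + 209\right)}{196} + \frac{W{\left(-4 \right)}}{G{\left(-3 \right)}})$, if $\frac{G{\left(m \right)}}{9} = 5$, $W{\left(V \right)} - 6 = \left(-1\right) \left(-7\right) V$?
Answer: $\frac{925423}{2205} \approx 419.69$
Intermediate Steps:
$W{\left(V \right)} = 6 + 7 V$ ($W{\left(V \right)} = 6 + \left(-1\right) \left(-7\right) V = 6 + 7 V$)
$G{\left(m \right)} = 45$ ($G{\left(m \right)} = 9 \cdot 5 = 45$)
$- (\frac{\left(-50 - 196\right) \left(125 + 209\right)}{196} + \frac{W{\left(-4 \right)}}{G{\left(-3 \right)}}) = - (\frac{\left(-50 - 196\right) \left(125 + 209\right)}{196} + \frac{6 + 7 \left(-4\right)}{45}) = - (\left(-246\right) 334 \cdot \frac{1}{196} + \left(6 - 28\right) \frac{1}{45}) = - (\left(-82164\right) \frac{1}{196} - \frac{22}{45}) = - (- \frac{20541}{49} - \frac{22}{45}) = \left(-1\right) \left(- \frac{925423}{2205}\right) = \frac{925423}{2205}$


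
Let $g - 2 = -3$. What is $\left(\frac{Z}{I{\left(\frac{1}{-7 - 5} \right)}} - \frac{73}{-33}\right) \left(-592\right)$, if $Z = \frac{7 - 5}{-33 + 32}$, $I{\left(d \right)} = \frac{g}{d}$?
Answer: $- \frac{13320}{11} \approx -1210.9$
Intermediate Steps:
$g = -1$ ($g = 2 - 3 = -1$)
$I{\left(d \right)} = - \frac{1}{d}$
$Z = -2$ ($Z = \frac{2}{-1} = 2 \left(-1\right) = -2$)
$\left(\frac{Z}{I{\left(\frac{1}{-7 - 5} \right)}} - \frac{73}{-33}\right) \left(-592\right) = \left(- \frac{2}{\left(-1\right) \frac{1}{\frac{1}{-7 - 5}}} - \frac{73}{-33}\right) \left(-592\right) = \left(- \frac{2}{\left(-1\right) \frac{1}{\frac{1}{-12}}} - - \frac{73}{33}\right) \left(-592\right) = \left(- \frac{2}{\left(-1\right) \frac{1}{- \frac{1}{12}}} + \frac{73}{33}\right) \left(-592\right) = \left(- \frac{2}{\left(-1\right) \left(-12\right)} + \frac{73}{33}\right) \left(-592\right) = \left(- \frac{2}{12} + \frac{73}{33}\right) \left(-592\right) = \left(\left(-2\right) \frac{1}{12} + \frac{73}{33}\right) \left(-592\right) = \left(- \frac{1}{6} + \frac{73}{33}\right) \left(-592\right) = \frac{45}{22} \left(-592\right) = - \frac{13320}{11}$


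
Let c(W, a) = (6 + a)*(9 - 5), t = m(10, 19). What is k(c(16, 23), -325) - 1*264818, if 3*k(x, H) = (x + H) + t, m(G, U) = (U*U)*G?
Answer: -791053/3 ≈ -2.6368e+5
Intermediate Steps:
m(G, U) = G*U² (m(G, U) = U²*G = G*U²)
t = 3610 (t = 10*19² = 10*361 = 3610)
c(W, a) = 24 + 4*a (c(W, a) = (6 + a)*4 = 24 + 4*a)
k(x, H) = 3610/3 + H/3 + x/3 (k(x, H) = ((x + H) + 3610)/3 = ((H + x) + 3610)/3 = (3610 + H + x)/3 = 3610/3 + H/3 + x/3)
k(c(16, 23), -325) - 1*264818 = (3610/3 + (⅓)*(-325) + (24 + 4*23)/3) - 1*264818 = (3610/3 - 325/3 + (24 + 92)/3) - 264818 = (3610/3 - 325/3 + (⅓)*116) - 264818 = (3610/3 - 325/3 + 116/3) - 264818 = 3401/3 - 264818 = -791053/3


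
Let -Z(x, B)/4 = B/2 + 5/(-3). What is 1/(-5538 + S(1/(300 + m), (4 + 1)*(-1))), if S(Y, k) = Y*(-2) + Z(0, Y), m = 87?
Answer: -387/2140630 ≈ -0.00018079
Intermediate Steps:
Z(x, B) = 20/3 - 2*B (Z(x, B) = -4*(B/2 + 5/(-3)) = -4*(B*(1/2) + 5*(-1/3)) = -4*(B/2 - 5/3) = -4*(-5/3 + B/2) = 20/3 - 2*B)
S(Y, k) = 20/3 - 4*Y (S(Y, k) = Y*(-2) + (20/3 - 2*Y) = -2*Y + (20/3 - 2*Y) = 20/3 - 4*Y)
1/(-5538 + S(1/(300 + m), (4 + 1)*(-1))) = 1/(-5538 + (20/3 - 4/(300 + 87))) = 1/(-5538 + (20/3 - 4/387)) = 1/(-5538 + 2576/387) = 1/(-2140630/387) = -387/2140630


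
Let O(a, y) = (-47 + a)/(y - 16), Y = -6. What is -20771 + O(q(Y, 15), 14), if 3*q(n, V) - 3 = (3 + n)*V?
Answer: -41481/2 ≈ -20741.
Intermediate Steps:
q(n, V) = 1 + V*(3 + n)/3 (q(n, V) = 1 + ((3 + n)*V)/3 = 1 + (V*(3 + n))/3 = 1 + V*(3 + n)/3)
O(a, y) = (-47 + a)/(-16 + y)
-20771 + O(q(Y, 15), 14) = -20771 + (-47 + (1 + 15 + (⅓)*15*(-6)))/(-16 + 14) = -20771 + (-47 + (1 + 15 - 30))/(-2) = -20771 - (-47 - 14)/2 = -20771 - ½*(-61) = -20771 + 61/2 = -41481/2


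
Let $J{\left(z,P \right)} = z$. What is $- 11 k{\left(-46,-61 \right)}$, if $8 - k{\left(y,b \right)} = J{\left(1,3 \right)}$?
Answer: $-77$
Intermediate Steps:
$k{\left(y,b \right)} = 7$ ($k{\left(y,b \right)} = 8 - 1 = 7$)
$- 11 k{\left(-46,-61 \right)} = \left(-11\right) 7 = -77$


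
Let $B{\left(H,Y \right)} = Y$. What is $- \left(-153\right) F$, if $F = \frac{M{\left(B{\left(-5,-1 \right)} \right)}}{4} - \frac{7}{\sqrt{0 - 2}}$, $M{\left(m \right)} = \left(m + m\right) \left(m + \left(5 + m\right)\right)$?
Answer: $- \frac{459}{2} + \frac{1071 i \sqrt{2}}{2} \approx -229.5 + 757.31 i$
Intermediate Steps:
$M{\left(m \right)} = 2 m \left(5 + 2 m\right)$
$F = - \frac{3}{2} + \frac{7 i \sqrt{2}}{2}$ ($F = \frac{2 \left(-1\right) \left(5 + 2 \left(-1\right)\right)}{4} - \frac{7}{\sqrt{0 - 2}} = 2 \left(-1\right) \left(5 - 2\right) \frac{1}{4} - \frac{7}{\sqrt{-2}} = 2 \left(-1\right) 3 \cdot \frac{1}{4} - \frac{7}{i \sqrt{2}} = \left(-6\right) \frac{1}{4} - 7 \left(- \frac{i \sqrt{2}}{2}\right) = - \frac{3}{2} + \frac{7 i \sqrt{2}}{2} \approx -1.5 + 4.9497 i$)
$- \left(-153\right) F = - \left(-153\right) \left(- \frac{3}{2} + \frac{7 i \sqrt{2}}{2}\right) = - (\frac{459}{2} - \frac{1071 i \sqrt{2}}{2}) = - \frac{459}{2} + \frac{1071 i \sqrt{2}}{2}$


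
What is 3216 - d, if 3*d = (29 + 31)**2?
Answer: 2016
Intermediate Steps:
d = 1200 (d = (29 + 31)**2/3 = (1/3)*60**2 = (1/3)*3600 = 1200)
3216 - d = 3216 - 1*1200 = 3216 - 1200 = 2016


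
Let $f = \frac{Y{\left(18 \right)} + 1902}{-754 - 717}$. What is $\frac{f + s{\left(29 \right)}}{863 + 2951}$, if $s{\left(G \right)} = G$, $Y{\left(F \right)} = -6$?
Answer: $\frac{40763}{5610394} \approx 0.0072656$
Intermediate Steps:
$f = - \frac{1896}{1471}$ ($f = \frac{-6 + 1902}{-754 - 717} = \frac{1896}{-1471} = 1896 \left(- \frac{1}{1471}\right) = - \frac{1896}{1471} \approx -1.2889$)
$\frac{f + s{\left(29 \right)}}{863 + 2951} = \frac{- \frac{1896}{1471} + 29}{863 + 2951} = \frac{40763}{1471 \cdot 3814} = \frac{40763}{1471} \cdot \frac{1}{3814} = \frac{40763}{5610394}$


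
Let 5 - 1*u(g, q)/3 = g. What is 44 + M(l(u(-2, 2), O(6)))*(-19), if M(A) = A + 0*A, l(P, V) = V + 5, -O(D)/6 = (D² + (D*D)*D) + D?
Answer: 29361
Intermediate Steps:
O(D) = -6*D - 6*D² - 6*D³ (O(D) = -6*((D² + (D*D)*D) + D) = -6*((D² + D²*D) + D) = -6*((D² + D³) + D) = -6*(D + D² + D³) = -6*D - 6*D² - 6*D³)
u(g, q) = 15 - 3*g
l(P, V) = 5 + V
M(A) = A (M(A) = A + 0 = A)
44 + M(l(u(-2, 2), O(6)))*(-19) = 44 + (5 - 6*6*(1 + 6 + 6²))*(-19) = 44 + (5 - 6*6*(1 + 6 + 36))*(-19) = 44 + (5 - 6*6*43)*(-19) = 44 + (5 - 1548)*(-19) = 44 - 1543*(-19) = 44 + 29317 = 29361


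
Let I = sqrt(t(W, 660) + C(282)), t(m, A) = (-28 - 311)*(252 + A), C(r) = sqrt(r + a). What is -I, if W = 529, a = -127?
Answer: -I*sqrt(309168 - sqrt(155)) ≈ -556.02*I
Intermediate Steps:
C(r) = sqrt(-127 + r) (C(r) = sqrt(r - 127) = sqrt(-127 + r))
t(m, A) = -85428 - 339*A (t(m, A) = -339*(252 + A) = -85428 - 339*A)
I = sqrt(-309168 + sqrt(155)) (I = sqrt((-85428 - 339*660) + sqrt(-127 + 282)) = sqrt((-85428 - 223740) + sqrt(155)) = sqrt(-309168 + sqrt(155)) ≈ 556.02*I)
-I = -sqrt(-309168 + sqrt(155))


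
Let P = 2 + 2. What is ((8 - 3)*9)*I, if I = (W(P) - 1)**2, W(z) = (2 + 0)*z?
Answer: 2205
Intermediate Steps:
P = 4
W(z) = 2*z
I = 49 (I = (2*4 - 1)**2 = (8 - 1)**2 = 7**2 = 49)
((8 - 3)*9)*I = ((8 - 3)*9)*49 = (5*9)*49 = 45*49 = 2205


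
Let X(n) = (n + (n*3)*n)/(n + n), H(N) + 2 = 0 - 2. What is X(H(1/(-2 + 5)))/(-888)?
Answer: 11/1776 ≈ 0.0061937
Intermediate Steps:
H(N) = -4 (H(N) = -2 + (0 - 2) = -2 - 2 = -4)
X(n) = (n + 3*n**2)/(2*n) (X(n) = (n + (3*n)*n)/((2*n)) = (n + 3*n**2)*(1/(2*n)) = (n + 3*n**2)/(2*n))
X(H(1/(-2 + 5)))/(-888) = (1/2 + (3/2)*(-4))/(-888) = (1/2 - 6)*(-1/888) = -11/2*(-1/888) = 11/1776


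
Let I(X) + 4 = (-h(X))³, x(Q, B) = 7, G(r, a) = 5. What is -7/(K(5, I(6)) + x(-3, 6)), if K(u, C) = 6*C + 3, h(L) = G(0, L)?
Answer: 7/764 ≈ 0.0091623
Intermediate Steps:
h(L) = 5
I(X) = -129 (I(X) = -4 + (-1*5)³ = -4 + (-5)³ = -4 - 125 = -129)
K(u, C) = 3 + 6*C
-7/(K(5, I(6)) + x(-3, 6)) = -7/((3 + 6*(-129)) + 7) = -7/((3 - 774) + 7) = -7/(-771 + 7) = -7/(-764) = -7*(-1/764) = 7/764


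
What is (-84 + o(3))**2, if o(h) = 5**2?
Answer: 3481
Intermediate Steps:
o(h) = 25
(-84 + o(3))**2 = (-84 + 25)**2 = (-59)**2 = 3481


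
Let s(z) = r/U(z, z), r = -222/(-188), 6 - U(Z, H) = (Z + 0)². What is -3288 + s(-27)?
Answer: -74486389/22654 ≈ -3288.0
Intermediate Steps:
U(Z, H) = 6 - Z² (U(Z, H) = 6 - (Z + 0)² = 6 - Z²)
r = 111/94 (r = -222*(-1/188) = 111/94 ≈ 1.1809)
s(z) = 111/(94*(6 - z²))
-3288 + s(-27) = -3288 - 111/(-564 + 94*(-27)²) = -3288 - 111/(-564 + 94*729) = -3288 - 111/(-564 + 68526) = -3288 - 111/67962 = -3288 - 111*1/67962 = -3288 - 37/22654 = -74486389/22654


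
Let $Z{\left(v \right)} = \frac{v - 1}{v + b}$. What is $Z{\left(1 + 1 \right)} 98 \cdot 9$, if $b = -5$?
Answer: $-294$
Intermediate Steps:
$Z{\left(v \right)} = \frac{-1 + v}{-5 + v}$ ($Z{\left(v \right)} = \frac{v - 1}{v - 5} = \frac{-1 + v}{-5 + v}$)
$Z{\left(1 + 1 \right)} 98 \cdot 9 = \frac{-1 + \left(1 + 1\right)}{-5 + \left(1 + 1\right)} 98 \cdot 9 = \frac{-1 + 2}{-5 + 2} \cdot 98 \cdot 9 = \frac{1}{-3} \cdot 1 \cdot 98 \cdot 9 = \left(- \frac{1}{3}\right) 1 \cdot 98 \cdot 9 = \left(- \frac{1}{3}\right) 98 \cdot 9 = \left(- \frac{98}{3}\right) 9 = -294$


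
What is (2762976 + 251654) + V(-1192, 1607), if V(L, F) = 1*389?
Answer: 3015019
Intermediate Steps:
V(L, F) = 389
(2762976 + 251654) + V(-1192, 1607) = (2762976 + 251654) + 389 = 3014630 + 389 = 3015019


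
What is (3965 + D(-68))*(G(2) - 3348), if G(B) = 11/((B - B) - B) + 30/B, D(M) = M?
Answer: -26020269/2 ≈ -1.3010e+7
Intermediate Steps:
G(B) = 19/B (G(B) = 11/(0 - B) + 30/B = 11/((-B)) + 30/B = 11*(-1/B) + 30/B = -11/B + 30/B = 19/B)
(3965 + D(-68))*(G(2) - 3348) = (3965 - 68)*(19/2 - 3348) = 3897*(19*(1/2) - 3348) = 3897*(19/2 - 3348) = 3897*(-6677/2) = -26020269/2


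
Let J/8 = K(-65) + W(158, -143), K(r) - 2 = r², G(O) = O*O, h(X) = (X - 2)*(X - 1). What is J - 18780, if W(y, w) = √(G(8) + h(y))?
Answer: 15036 + 16*√6139 ≈ 16290.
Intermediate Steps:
h(X) = (-1 + X)*(-2 + X) (h(X) = (-2 + X)*(-1 + X) = (-1 + X)*(-2 + X))
G(O) = O²
K(r) = 2 + r²
W(y, w) = √(66 + y² - 3*y) (W(y, w) = √(8² + (2 + y² - 3*y)) = √(64 + (2 + y² - 3*y)) = √(66 + y² - 3*y))
J = 33816 + 16*√6139 (J = 8*((2 + (-65)²) + √(66 + 158² - 3*158)) = 8*((2 + 4225) + √(66 + 24964 - 474)) = 8*(4227 + √24556) = 8*(4227 + 2*√6139) = 33816 + 16*√6139 ≈ 35070.)
J - 18780 = (33816 + 16*√6139) - 18780 = 15036 + 16*√6139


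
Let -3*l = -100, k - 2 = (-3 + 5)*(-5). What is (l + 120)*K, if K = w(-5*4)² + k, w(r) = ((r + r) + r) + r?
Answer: 2940320/3 ≈ 9.8011e+5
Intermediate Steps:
k = -8 (k = 2 + (-3 + 5)*(-5) = 2 + 2*(-5) = 2 - 10 = -8)
w(r) = 4*r (w(r) = (2*r + r) + r = 3*r + r = 4*r)
l = 100/3 (l = -⅓*(-100) = 100/3 ≈ 33.333)
K = 6392 (K = (4*(-5*4))² - 8 = (4*(-20))² - 8 = (-80)² - 8 = 6400 - 8 = 6392)
(l + 120)*K = (100/3 + 120)*6392 = (460/3)*6392 = 2940320/3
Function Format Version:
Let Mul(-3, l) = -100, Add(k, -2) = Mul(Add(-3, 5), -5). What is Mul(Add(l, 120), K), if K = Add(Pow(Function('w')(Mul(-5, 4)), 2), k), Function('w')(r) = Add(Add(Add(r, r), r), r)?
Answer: Rational(2940320, 3) ≈ 9.8011e+5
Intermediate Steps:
k = -8 (k = Add(2, Mul(Add(-3, 5), -5)) = Add(2, Mul(2, -5)) = Add(2, -10) = -8)
Function('w')(r) = Mul(4, r) (Function('w')(r) = Add(Add(Mul(2, r), r), r) = Add(Mul(3, r), r) = Mul(4, r))
l = Rational(100, 3) (l = Mul(Rational(-1, 3), -100) = Rational(100, 3) ≈ 33.333)
K = 6392 (K = Add(Pow(Mul(4, Mul(-5, 4)), 2), -8) = Add(Pow(Mul(4, -20), 2), -8) = Add(Pow(-80, 2), -8) = Add(6400, -8) = 6392)
Mul(Add(l, 120), K) = Mul(Add(Rational(100, 3), 120), 6392) = Mul(Rational(460, 3), 6392) = Rational(2940320, 3)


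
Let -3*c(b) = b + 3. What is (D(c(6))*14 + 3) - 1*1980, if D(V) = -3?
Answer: -2019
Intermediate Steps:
c(b) = -1 - b/3 (c(b) = -(b + 3)/3 = -(3 + b)/3 = -1 - b/3)
(D(c(6))*14 + 3) - 1*1980 = (-3*14 + 3) - 1*1980 = (-42 + 3) - 1980 = -39 - 1980 = -2019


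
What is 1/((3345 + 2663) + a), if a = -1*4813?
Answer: 1/1195 ≈ 0.00083682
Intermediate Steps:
a = -4813
1/((3345 + 2663) + a) = 1/((3345 + 2663) - 4813) = 1/(6008 - 4813) = 1/1195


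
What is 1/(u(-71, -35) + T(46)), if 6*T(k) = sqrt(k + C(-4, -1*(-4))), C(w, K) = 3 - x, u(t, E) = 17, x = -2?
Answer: 12/203 - 2*sqrt(51)/3451 ≈ 0.054975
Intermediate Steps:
C(w, K) = 5 (C(w, K) = 3 - 1*(-2) = 3 + 2 = 5)
T(k) = sqrt(5 + k)/6 (T(k) = sqrt(k + 5)/6 = sqrt(5 + k)/6)
1/(u(-71, -35) + T(46)) = 1/(17 + sqrt(5 + 46)/6) = 1/(17 + sqrt(51)/6)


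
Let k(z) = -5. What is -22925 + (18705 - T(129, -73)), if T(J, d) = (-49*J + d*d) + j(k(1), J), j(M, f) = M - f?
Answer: -3094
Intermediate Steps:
T(J, d) = -5 + d² - 50*J (T(J, d) = (-49*J + d*d) + (-5 - J) = (-49*J + d²) + (-5 - J) = (d² - 49*J) + (-5 - J) = -5 + d² - 50*J)
-22925 + (18705 - T(129, -73)) = -22925 + (18705 - (-5 + (-73)² - 50*129)) = -22925 + (18705 - (-5 + 5329 - 6450)) = -22925 + (18705 - 1*(-1126)) = -22925 + (18705 + 1126) = -22925 + 19831 = -3094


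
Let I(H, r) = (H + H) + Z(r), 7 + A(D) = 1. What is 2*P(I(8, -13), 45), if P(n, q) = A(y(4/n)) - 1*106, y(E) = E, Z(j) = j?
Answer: -224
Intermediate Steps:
A(D) = -6 (A(D) = -7 + 1 = -6)
I(H, r) = r + 2*H (I(H, r) = (H + H) + r = 2*H + r = r + 2*H)
P(n, q) = -112 (P(n, q) = -6 - 1*106 = -6 - 106 = -112)
2*P(I(8, -13), 45) = 2*(-112) = -224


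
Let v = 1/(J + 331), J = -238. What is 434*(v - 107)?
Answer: -139300/3 ≈ -46433.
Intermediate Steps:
v = 1/93 (v = 1/(-238 + 331) = 1/93 ≈ 0.010753)
434*(v - 107) = 434*(1/93 - 107) = 434*(-9950/93) = -139300/3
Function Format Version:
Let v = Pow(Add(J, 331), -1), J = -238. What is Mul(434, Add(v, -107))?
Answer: Rational(-139300, 3) ≈ -46433.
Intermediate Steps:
v = Rational(1, 93) (v = Pow(Add(-238, 331), -1) = Pow(93, -1) = Rational(1, 93) ≈ 0.010753)
Mul(434, Add(v, -107)) = Mul(434, Add(Rational(1, 93), -107)) = Mul(434, Rational(-9950, 93)) = Rational(-139300, 3)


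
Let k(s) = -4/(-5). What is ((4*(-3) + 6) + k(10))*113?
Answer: -2938/5 ≈ -587.60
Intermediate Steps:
k(s) = ⅘ (k(s) = -4*(-⅕) = ⅘)
((4*(-3) + 6) + k(10))*113 = ((4*(-3) + 6) + ⅘)*113 = ((-12 + 6) + ⅘)*113 = (-6 + ⅘)*113 = -26/5*113 = -2938/5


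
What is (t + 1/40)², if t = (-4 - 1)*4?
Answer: 638401/1600 ≈ 399.00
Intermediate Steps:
t = -20 (t = -5*4 = -20)
(t + 1/40)² = (-20 + 1/40)² = (-799/40)² = 638401/1600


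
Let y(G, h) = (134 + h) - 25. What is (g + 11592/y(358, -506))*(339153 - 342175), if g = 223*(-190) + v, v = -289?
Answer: 51214483730/397 ≈ 1.2900e+8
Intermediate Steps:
g = -42659 (g = 223*(-190) - 289 = -42370 - 289 = -42659)
y(G, h) = 109 + h
(g + 11592/y(358, -506))*(339153 - 342175) = (-42659 + 11592/(109 - 506))*(339153 - 342175) = (-42659 + 11592/(-397))*(-3022) = (-42659 + 11592*(-1/397))*(-3022) = (-42659 - 11592/397)*(-3022) = -16947215/397*(-3022) = 51214483730/397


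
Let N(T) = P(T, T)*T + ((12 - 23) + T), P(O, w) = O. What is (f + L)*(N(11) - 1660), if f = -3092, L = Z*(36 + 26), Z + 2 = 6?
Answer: 4376916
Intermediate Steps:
Z = 4 (Z = -2 + 6 = 4)
L = 248 (L = 4*(36 + 26) = 4*62 = 248)
N(T) = -11 + T + T² (N(T) = T*T + ((12 - 23) + T) = T² + (-11 + T) = -11 + T + T²)
(f + L)*(N(11) - 1660) = (-3092 + 248)*((-11 + 11 + 11²) - 1660) = -2844*((-11 + 11 + 121) - 1660) = -2844*(121 - 1660) = -2844*(-1539) = 4376916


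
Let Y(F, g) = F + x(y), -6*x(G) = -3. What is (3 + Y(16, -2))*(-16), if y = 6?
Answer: -312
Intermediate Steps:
x(G) = ½ (x(G) = -⅙*(-3) = ½)
Y(F, g) = ½ + F (Y(F, g) = F + ½ = ½ + F)
(3 + Y(16, -2))*(-16) = (3 + (½ + 16))*(-16) = (3 + 33/2)*(-16) = (39/2)*(-16) = -312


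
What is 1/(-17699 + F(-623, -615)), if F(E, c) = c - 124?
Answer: -1/18438 ≈ -5.4236e-5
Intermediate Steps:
F(E, c) = -124 + c
1/(-17699 + F(-623, -615)) = 1/(-17699 + (-124 - 615)) = 1/(-17699 - 739) = 1/(-18438) = -1/18438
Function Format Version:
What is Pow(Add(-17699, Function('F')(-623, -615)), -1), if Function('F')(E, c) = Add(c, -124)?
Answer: Rational(-1, 18438) ≈ -5.4236e-5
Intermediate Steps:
Function('F')(E, c) = Add(-124, c)
Pow(Add(-17699, Function('F')(-623, -615)), -1) = Pow(Add(-17699, Add(-124, -615)), -1) = Pow(Add(-17699, -739), -1) = Pow(-18438, -1) = Rational(-1, 18438)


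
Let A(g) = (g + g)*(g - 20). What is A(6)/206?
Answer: -84/103 ≈ -0.81553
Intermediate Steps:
A(g) = 2*g*(-20 + g) (A(g) = (2*g)*(-20 + g) = 2*g*(-20 + g))
A(6)/206 = (2*6*(-20 + 6))/206 = (2*6*(-14))*(1/206) = -168*1/206 = -84/103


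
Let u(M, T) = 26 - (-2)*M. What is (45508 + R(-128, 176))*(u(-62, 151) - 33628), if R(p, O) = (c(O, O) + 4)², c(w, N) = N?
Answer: -2627525208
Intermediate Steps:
u(M, T) = 26 + 2*M
R(p, O) = (4 + O)² (R(p, O) = (O + 4)² = (4 + O)²)
(45508 + R(-128, 176))*(u(-62, 151) - 33628) = (45508 + (4 + 176)²)*((26 + 2*(-62)) - 33628) = (45508 + 180²)*((26 - 124) - 33628) = (45508 + 32400)*(-98 - 33628) = 77908*(-33726) = -2627525208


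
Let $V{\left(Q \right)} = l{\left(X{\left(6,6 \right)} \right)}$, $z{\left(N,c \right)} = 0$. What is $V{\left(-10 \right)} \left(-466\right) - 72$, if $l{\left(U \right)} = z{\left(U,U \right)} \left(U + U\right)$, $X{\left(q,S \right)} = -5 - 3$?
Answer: $-72$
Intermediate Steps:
$X{\left(q,S \right)} = -8$
$l{\left(U \right)} = 0$ ($l{\left(U \right)} = 0 \left(U + U\right) = 0 \cdot 2 U = 0$)
$V{\left(Q \right)} = 0$
$V{\left(-10 \right)} \left(-466\right) - 72 = 0 \left(-466\right) - 72 = 0 - 72 = -72$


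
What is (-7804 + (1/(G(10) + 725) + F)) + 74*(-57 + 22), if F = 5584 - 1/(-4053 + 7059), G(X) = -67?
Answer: -2378481883/494487 ≈ -4810.0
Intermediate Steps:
F = 16785503/3006 (F = 5584 - 1/3006 = 16785503/3006 ≈ 5584.0)
(-7804 + (1/(G(10) + 725) + F)) + 74*(-57 + 22) = (-7804 + (1/(-67 + 725) + 16785503/3006)) + 74*(-57 + 22) = (-7804 + (1/658 + 16785503/3006)) + 74*(-35) = (-7804 + (1/658 + 16785503/3006)) - 2590 = (-7804 + 2761215995/494487) - 2590 = -1097760553/494487 - 2590 = -2378481883/494487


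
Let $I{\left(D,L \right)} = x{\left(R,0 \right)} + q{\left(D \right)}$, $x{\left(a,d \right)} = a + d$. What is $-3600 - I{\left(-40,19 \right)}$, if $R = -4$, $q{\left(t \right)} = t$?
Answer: $-3556$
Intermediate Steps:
$I{\left(D,L \right)} = -4 + D$ ($I{\left(D,L \right)} = \left(-4 + 0\right) + D = -4 + D$)
$-3600 - I{\left(-40,19 \right)} = -3600 - \left(-4 - 40\right) = -3600 - -44 = -3600 + 44 = -3556$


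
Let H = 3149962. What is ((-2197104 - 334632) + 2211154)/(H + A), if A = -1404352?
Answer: -160291/872805 ≈ -0.18365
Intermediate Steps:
((-2197104 - 334632) + 2211154)/(H + A) = ((-2197104 - 334632) + 2211154)/(3149962 - 1404352) = (-2531736 + 2211154)/1745610 = -320582*1/1745610 = -160291/872805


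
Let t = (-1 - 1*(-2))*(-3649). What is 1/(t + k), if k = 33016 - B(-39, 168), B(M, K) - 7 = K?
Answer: 1/29192 ≈ 3.4256e-5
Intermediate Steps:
B(M, K) = 7 + K
t = -3649 (t = (-1 + 2)*(-3649) = 1*(-3649) = -3649)
k = 32841 (k = 33016 - (7 + 168) = 33016 - 1*175 = 33016 - 175 = 32841)
1/(t + k) = 1/(-3649 + 32841) = 1/29192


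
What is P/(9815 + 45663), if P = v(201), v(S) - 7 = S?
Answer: 104/27739 ≈ 0.0037492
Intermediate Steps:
v(S) = 7 + S
P = 208 (P = 7 + 201 = 208)
P/(9815 + 45663) = 208/(9815 + 45663) = 208/55478 = 208*(1/55478) = 104/27739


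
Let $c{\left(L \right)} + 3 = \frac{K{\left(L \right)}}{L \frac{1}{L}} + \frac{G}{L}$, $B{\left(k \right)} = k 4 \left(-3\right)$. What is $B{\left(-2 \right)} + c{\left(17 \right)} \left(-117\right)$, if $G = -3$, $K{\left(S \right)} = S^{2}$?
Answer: $- \frac{568095}{17} \approx -33417.0$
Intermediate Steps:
$B{\left(k \right)} = - 12 k$ ($B{\left(k \right)} = 4 k \left(-3\right) = - 12 k$)
$c{\left(L \right)} = -3 + L^{2} - \frac{3}{L}$ ($c{\left(L \right)} = -3 + \left(\frac{L^{2}}{L \frac{1}{L}} - \frac{3}{L}\right) = -3 + \left(\frac{L^{2}}{1} - \frac{3}{L}\right) = -3 + \left(L^{2} \cdot 1 - \frac{3}{L}\right) = -3 + \left(L^{2} - \frac{3}{L}\right) = -3 + L^{2} - \frac{3}{L}$)
$B{\left(-2 \right)} + c{\left(17 \right)} \left(-117\right) = \left(-12\right) \left(-2\right) + \left(-3 + 17^{2} - \frac{3}{17}\right) \left(-117\right) = 24 + \left(-3 + 289 - \frac{3}{17}\right) \left(-117\right) = 24 + \frac{4859}{17} \left(-117\right) = 24 - \frac{568503}{17} = - \frac{568095}{17}$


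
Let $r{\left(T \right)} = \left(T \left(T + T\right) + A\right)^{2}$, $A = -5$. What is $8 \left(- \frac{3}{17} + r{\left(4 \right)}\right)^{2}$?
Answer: $\frac{1228096800}{289} \approx 4.2495 \cdot 10^{6}$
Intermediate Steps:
$r{\left(T \right)} = \left(-5 + 2 T^{2}\right)^{2}$ ($r{\left(T \right)} = \left(T \left(T + T\right) - 5\right)^{2} = \left(T 2 T - 5\right)^{2} = \left(2 T^{2} - 5\right)^{2} = \left(-5 + 2 T^{2}\right)^{2}$)
$8 \left(- \frac{3}{17} + r{\left(4 \right)}\right)^{2} = 8 \left(- \frac{3}{17} + \left(-5 + 2 \cdot 4^{2}\right)^{2}\right)^{2} = 8 \left(\left(-3\right) \frac{1}{17} + \left(-5 + 2 \cdot 16\right)^{2}\right)^{2} = 8 \left(- \frac{3}{17} + \left(-5 + 32\right)^{2}\right)^{2} = 8 \left(- \frac{3}{17} + 27^{2}\right)^{2} = 8 \left(- \frac{3}{17} + 729\right)^{2} = 8 \left(\frac{12390}{17}\right)^{2} = 8 \cdot \frac{153512100}{289} = \frac{1228096800}{289}$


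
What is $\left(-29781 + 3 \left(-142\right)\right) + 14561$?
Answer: $-15646$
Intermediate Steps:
$\left(-29781 + 3 \left(-142\right)\right) + 14561 = \left(-29781 - 426\right) + 14561 = -30207 + 14561 = -15646$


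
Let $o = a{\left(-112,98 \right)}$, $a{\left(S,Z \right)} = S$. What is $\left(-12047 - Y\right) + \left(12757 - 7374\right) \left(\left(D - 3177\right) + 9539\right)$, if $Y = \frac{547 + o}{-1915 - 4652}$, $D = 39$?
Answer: $\frac{75399089449}{2189} \approx 3.4445 \cdot 10^{7}$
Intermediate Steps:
$o = -112$
$Y = - \frac{145}{2189}$ ($Y = \frac{547 - 112}{-1915 - 4652} = \frac{435}{-6567} = 435 \left(- \frac{1}{6567}\right) = - \frac{145}{2189} \approx -0.06624$)
$\left(-12047 - Y\right) + \left(12757 - 7374\right) \left(\left(D - 3177\right) + 9539\right) = \left(-12047 - - \frac{145}{2189}\right) + \left(12757 - 7374\right) \left(\left(39 - 3177\right) + 9539\right) = \left(-12047 + \frac{145}{2189}\right) + 5383 \left(\left(39 - 3177\right) + 9539\right) = - \frac{26370738}{2189} + 5383 \left(-3138 + 9539\right) = - \frac{26370738}{2189} + 5383 \cdot 6401 = - \frac{26370738}{2189} + 34456583 = \frac{75399089449}{2189}$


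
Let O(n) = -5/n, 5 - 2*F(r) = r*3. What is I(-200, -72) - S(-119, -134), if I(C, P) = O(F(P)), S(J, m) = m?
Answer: 29604/221 ≈ 133.95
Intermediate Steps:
F(r) = 5/2 - 3*r/2 (F(r) = 5/2 - r*3/2 = 5/2 - 3*r/2)
I(C, P) = -5/(5/2 - 3*P/2)
I(-200, -72) - S(-119, -134) = 10/(-5 + 3*(-72)) - 1*(-134) = 10/(-5 - 216) + 134 = 10/(-221) + 134 = 10*(-1/221) + 134 = -10/221 + 134 = 29604/221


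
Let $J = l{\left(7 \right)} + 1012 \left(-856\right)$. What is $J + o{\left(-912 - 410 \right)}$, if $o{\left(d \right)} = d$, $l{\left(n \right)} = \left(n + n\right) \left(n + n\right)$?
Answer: $-867398$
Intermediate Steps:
$l{\left(n \right)} = 4 n^{2}$ ($l{\left(n \right)} = 2 n 2 n = 4 n^{2}$)
$J = -866076$ ($J = 4 \cdot 7^{2} + 1012 \left(-856\right) = 4 \cdot 49 - 866272 = 196 - 866272 = -866076$)
$J + o{\left(-912 - 410 \right)} = -866076 - 1322 = -867398$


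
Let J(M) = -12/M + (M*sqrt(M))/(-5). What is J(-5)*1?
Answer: 12/5 + I*sqrt(5) ≈ 2.4 + 2.2361*I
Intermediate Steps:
J(M) = -12/M - M**(3/2)/5 (J(M) = -12/M + M**(3/2)*(-1/5) = -12/M - M**(3/2)/5)
J(-5)*1 = ((1/5)*(-60 - (-5)**(5/2))/(-5))*1 = ((1/5)*(-1/5)*(-60 - 25*I*sqrt(5)))*1 = (12/5 + I*sqrt(5))*1 = 12/5 + I*sqrt(5)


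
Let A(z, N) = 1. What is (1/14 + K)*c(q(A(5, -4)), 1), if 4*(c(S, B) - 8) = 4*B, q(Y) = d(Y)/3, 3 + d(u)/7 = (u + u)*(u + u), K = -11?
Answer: -1377/14 ≈ -98.357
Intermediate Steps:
d(u) = -21 + 28*u² (d(u) = -21 + 7*((u + u)*(u + u)) = -21 + 7*((2*u)*(2*u)) = -21 + 7*(4*u²) = -21 + 28*u²)
q(Y) = -7 + 28*Y²/3 (q(Y) = (-21 + 28*Y²)/3 = (-21 + 28*Y²)*(⅓) = -7 + 28*Y²/3)
c(S, B) = 8 + B (c(S, B) = 8 + (4*B)/4 = 8 + B)
(1/14 + K)*c(q(A(5, -4)), 1) = (1/14 - 11)*(8 + 1) = (1/14 - 11)*9 = -153/14*9 = -1377/14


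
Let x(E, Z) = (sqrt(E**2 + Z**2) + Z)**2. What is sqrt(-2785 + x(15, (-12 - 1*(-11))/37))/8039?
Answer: sqrt(-3812665 + (1 - sqrt(308026))**2)/297443 ≈ 0.0062949*I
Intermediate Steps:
x(E, Z) = (Z + sqrt(E**2 + Z**2))**2
sqrt(-2785 + x(15, (-12 - 1*(-11))/37))/8039 = sqrt(-2785 + ((-12 - 1*(-11))/37 + sqrt(15**2 + ((-12 - 1*(-11))/37)**2))**2)/8039 = sqrt(-2785 + ((-12 + 11)*(1/37) + sqrt(225 + ((-12 + 11)*(1/37))**2))**2)*(1/8039) = sqrt(-2785 + (-1*1/37 + sqrt(225 + (-1*1/37)**2))**2)*(1/8039) = sqrt(-2785 + (-1/37 + sqrt(225 + (-1/37)**2))**2)*(1/8039) = sqrt(-2785 + (-1/37 + sqrt(225 + 1/1369))**2)*(1/8039) = sqrt(-2785 + (-1/37 + sqrt(308026/1369))**2)*(1/8039) = sqrt(-2785 + (-1/37 + sqrt(308026)/37)**2)*(1/8039) = sqrt(-2785 + (-1/37 + sqrt(308026)/37)**2)/8039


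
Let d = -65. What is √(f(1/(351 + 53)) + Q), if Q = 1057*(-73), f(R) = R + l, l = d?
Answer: I*√3151129603/202 ≈ 277.9*I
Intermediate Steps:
l = -65
f(R) = -65 + R (f(R) = R - 65 = -65 + R)
Q = -77161
√(f(1/(351 + 53)) + Q) = √((-65 + 1/(351 + 53)) - 77161) = √((-65 + 1/404) - 77161) = √(-26259/404 - 77161) = √(-31199303/404) = I*√3151129603/202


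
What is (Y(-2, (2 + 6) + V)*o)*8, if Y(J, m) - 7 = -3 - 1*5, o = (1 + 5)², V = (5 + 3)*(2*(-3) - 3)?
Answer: -288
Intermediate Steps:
V = -72 (V = 8*(-6 - 3) = 8*(-9) = -72)
o = 36 (o = 6² = 36)
Y(J, m) = -1 (Y(J, m) = 7 + (-3 - 1*5) = 7 + (-3 - 5) = 7 - 8 = -1)
(Y(-2, (2 + 6) + V)*o)*8 = -1*36*8 = -36*8 = -288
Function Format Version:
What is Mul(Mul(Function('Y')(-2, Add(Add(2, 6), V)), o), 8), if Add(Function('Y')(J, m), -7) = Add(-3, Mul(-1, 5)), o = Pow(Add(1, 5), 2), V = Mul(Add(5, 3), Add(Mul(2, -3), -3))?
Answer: -288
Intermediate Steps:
V = -72 (V = Mul(8, Add(-6, -3)) = Mul(8, -9) = -72)
o = 36 (o = Pow(6, 2) = 36)
Function('Y')(J, m) = -1 (Function('Y')(J, m) = Add(7, Add(-3, Mul(-1, 5))) = Add(7, Add(-3, -5)) = Add(7, -8) = -1)
Mul(Mul(Function('Y')(-2, Add(Add(2, 6), V)), o), 8) = Mul(Mul(-1, 36), 8) = Mul(-36, 8) = -288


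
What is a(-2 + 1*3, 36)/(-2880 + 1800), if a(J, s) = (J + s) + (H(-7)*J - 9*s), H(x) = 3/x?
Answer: 503/1890 ≈ 0.26614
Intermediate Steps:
a(J, s) = -8*s + 4*J/7 (a(J, s) = (J + s) + ((3/(-7))*J - 9*s) = (J + s) + ((3*(-⅐))*J - 9*s) = (J + s) + (-3*J/7 - 9*s) = (J + s) + (-9*s - 3*J/7) = -8*s + 4*J/7)
a(-2 + 1*3, 36)/(-2880 + 1800) = (-8*36 + 4*(-2 + 1*3)/7)/(-2880 + 1800) = (-288 + 4*(-2 + 3)/7)/(-1080) = (-288 + (4/7)*1)*(-1/1080) = (-288 + 4/7)*(-1/1080) = -2012/7*(-1/1080) = 503/1890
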